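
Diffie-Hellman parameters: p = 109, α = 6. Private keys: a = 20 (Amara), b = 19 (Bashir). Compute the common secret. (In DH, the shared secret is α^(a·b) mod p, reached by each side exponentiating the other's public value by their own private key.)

73

Amara sends A = α^a mod p = 6^20 mod 109.
6^1 ≡ 6 (mod 109)
6^2 = (6^1)^2 ≡ 6^2 = 36 ≡ 36 (mod 109)
6^4 = (6^2)^2 ≡ 36^2 = 1296 ≡ 97 (mod 109)
6^8 = (6^4)^2 ≡ 97^2 = 9409 ≡ 35 (mod 109)
6^16 = (6^8)^2 ≡ 35^2 = 1225 ≡ 26 (mod 109)
6^20 = 6^16 · 6^4 ≡ 26 · 97 ≡ 15 (mod 109).
So A = 15. Bashir then computes K = A^b mod p = 15^19 mod 109.
15^1 ≡ 15 (mod 109)
15^2 = (15^1)^2 ≡ 15^2 = 225 ≡ 7 (mod 109)
15^4 = (15^2)^2 ≡ 7^2 = 49 ≡ 49 (mod 109)
15^8 = (15^4)^2 ≡ 49^2 = 2401 ≡ 3 (mod 109)
15^16 = (15^8)^2 ≡ 3^2 = 9 ≡ 9 (mod 109)
15^19 = 15^16 · 15^2 · 15^1 ≡ 9 · 7 · 15 ≡ 73 (mod 109).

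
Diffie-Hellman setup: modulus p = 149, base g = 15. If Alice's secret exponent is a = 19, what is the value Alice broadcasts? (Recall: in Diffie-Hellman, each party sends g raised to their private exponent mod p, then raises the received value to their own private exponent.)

Public value = 15^19 mod 149.
15^1 ≡ 15 (mod 149)
15^2 = (15^1)^2 ≡ 15^2 = 225 ≡ 76 (mod 149)
15^4 = (15^2)^2 ≡ 76^2 = 5776 ≡ 114 (mod 149)
15^8 = (15^4)^2 ≡ 114^2 = 12996 ≡ 33 (mod 149)
15^16 = (15^8)^2 ≡ 33^2 = 1089 ≡ 46 (mod 149)
15^19 = 15^16 · 15^2 · 15^1 ≡ 46 · 76 · 15 ≡ 141 (mod 149).

141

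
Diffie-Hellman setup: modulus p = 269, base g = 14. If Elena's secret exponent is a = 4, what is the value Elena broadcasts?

Public value = 14^4 (mod 269).
14^1 ≡ 14 (mod 269)
14^2 = (14^1)^2 ≡ 14^2 = 196 ≡ 196 (mod 269)
14^4 = (14^2)^2 ≡ 196^2 = 38416 ≡ 218 (mod 269)

218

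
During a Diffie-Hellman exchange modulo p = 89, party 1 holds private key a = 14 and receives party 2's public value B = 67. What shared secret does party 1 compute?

32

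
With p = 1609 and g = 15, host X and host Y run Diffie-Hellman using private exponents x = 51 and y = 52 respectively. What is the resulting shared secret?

Host Y sends B = g^y mod p = 15^52 mod 1609.
15^1 ≡ 15 (mod 1609)
15^2 = (15^1)^2 ≡ 15^2 = 225 ≡ 225 (mod 1609)
15^4 = (15^2)^2 ≡ 225^2 = 50625 ≡ 746 (mod 1609)
15^8 = (15^4)^2 ≡ 746^2 = 556516 ≡ 1411 (mod 1609)
15^16 = (15^8)^2 ≡ 1411^2 = 1990921 ≡ 588 (mod 1609)
15^32 = (15^16)^2 ≡ 588^2 = 345744 ≡ 1418 (mod 1609)
15^52 = 15^32 · 15^16 · 15^4 ≡ 1418 · 588 · 746 ≡ 471 (mod 1609).
So B = 471. Host X then computes K = B^x mod p = 471^51 mod 1609.
471^1 ≡ 471 (mod 1609)
471^2 = (471^1)^2 ≡ 471^2 = 221841 ≡ 1408 (mod 1609)
471^4 = (471^2)^2 ≡ 1408^2 = 1982464 ≡ 176 (mod 1609)
471^8 = (471^4)^2 ≡ 176^2 = 30976 ≡ 405 (mod 1609)
471^16 = (471^8)^2 ≡ 405^2 = 164025 ≡ 1516 (mod 1609)
471^32 = (471^16)^2 ≡ 1516^2 = 2298256 ≡ 604 (mod 1609)
471^51 = 471^32 · 471^16 · 471^2 · 471^1 ≡ 604 · 1516 · 1408 · 471 ≡ 173 (mod 1609).

173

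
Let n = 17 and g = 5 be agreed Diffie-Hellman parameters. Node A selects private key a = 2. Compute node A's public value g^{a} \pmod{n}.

8

Public value = 5^{2} \pmod{17}.
5^1 ≡ 5 (mod 17)
5^2 = (5^1)^2 ≡ 5^2 = 25 ≡ 8 (mod 17)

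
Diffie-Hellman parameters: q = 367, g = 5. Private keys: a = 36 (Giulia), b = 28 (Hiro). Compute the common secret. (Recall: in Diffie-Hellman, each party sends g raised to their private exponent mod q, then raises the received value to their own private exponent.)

135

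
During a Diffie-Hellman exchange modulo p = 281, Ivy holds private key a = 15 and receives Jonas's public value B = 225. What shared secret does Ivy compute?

39

Shared key K = 225^15 mod 281.
225^1 ≡ 225 (mod 281)
225^2 = (225^1)^2 ≡ 225^2 = 50625 ≡ 45 (mod 281)
225^4 = (225^2)^2 ≡ 45^2 = 2025 ≡ 58 (mod 281)
225^8 = (225^4)^2 ≡ 58^2 = 3364 ≡ 273 (mod 281)
225^15 = 225^8 · 225^4 · 225^2 · 225^1 ≡ 273 · 58 · 45 · 225 ≡ 39 (mod 281).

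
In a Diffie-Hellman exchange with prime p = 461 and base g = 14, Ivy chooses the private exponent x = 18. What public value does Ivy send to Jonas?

181

Public value = 14^{18} \pmod{461}.
14^1 ≡ 14 (mod 461)
14^2 = (14^1)^2 ≡ 14^2 = 196 ≡ 196 (mod 461)
14^4 = (14^2)^2 ≡ 196^2 = 38416 ≡ 153 (mod 461)
14^8 = (14^4)^2 ≡ 153^2 = 23409 ≡ 359 (mod 461)
14^16 = (14^8)^2 ≡ 359^2 = 128881 ≡ 262 (mod 461)
14^18 = 14^16 · 14^2 ≡ 262 · 196 ≡ 181 (mod 461).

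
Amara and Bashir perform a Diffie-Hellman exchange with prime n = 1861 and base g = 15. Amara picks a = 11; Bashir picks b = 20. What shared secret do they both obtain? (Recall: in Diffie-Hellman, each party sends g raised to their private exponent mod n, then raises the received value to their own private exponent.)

Amara sends A = g^a mod n = 15^11 mod 1861.
15^1 ≡ 15 (mod 1861)
15^2 = (15^1)^2 ≡ 15^2 = 225 ≡ 225 (mod 1861)
15^4 = (15^2)^2 ≡ 225^2 = 50625 ≡ 378 (mod 1861)
15^8 = (15^4)^2 ≡ 378^2 = 142884 ≡ 1448 (mod 1861)
15^11 = 15^8 · 15^2 · 15^1 ≡ 1448 · 225 · 15 ≡ 14 (mod 1861).
So A = 14. Bashir then computes K = A^b mod n = 14^20 mod 1861.
14^1 ≡ 14 (mod 1861)
14^2 = (14^1)^2 ≡ 14^2 = 196 ≡ 196 (mod 1861)
14^4 = (14^2)^2 ≡ 196^2 = 38416 ≡ 1196 (mod 1861)
14^8 = (14^4)^2 ≡ 1196^2 = 1430416 ≡ 1168 (mod 1861)
14^16 = (14^8)^2 ≡ 1168^2 = 1364224 ≡ 111 (mod 1861)
14^20 = 14^16 · 14^4 ≡ 111 · 1196 ≡ 625 (mod 1861).

625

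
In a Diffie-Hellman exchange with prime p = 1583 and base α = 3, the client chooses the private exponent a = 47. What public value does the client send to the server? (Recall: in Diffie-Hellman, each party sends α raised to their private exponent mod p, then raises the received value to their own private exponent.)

1492

Public value = 3^47 mod 1583.
3^1 ≡ 3 (mod 1583)
3^2 = (3^1)^2 ≡ 3^2 = 9 ≡ 9 (mod 1583)
3^4 = (3^2)^2 ≡ 9^2 = 81 ≡ 81 (mod 1583)
3^8 = (3^4)^2 ≡ 81^2 = 6561 ≡ 229 (mod 1583)
3^16 = (3^8)^2 ≡ 229^2 = 52441 ≡ 202 (mod 1583)
3^32 = (3^16)^2 ≡ 202^2 = 40804 ≡ 1229 (mod 1583)
3^47 = 3^32 · 3^8 · 3^4 · 3^2 · 3^1 ≡ 1229 · 229 · 81 · 9 · 3 ≡ 1492 (mod 1583).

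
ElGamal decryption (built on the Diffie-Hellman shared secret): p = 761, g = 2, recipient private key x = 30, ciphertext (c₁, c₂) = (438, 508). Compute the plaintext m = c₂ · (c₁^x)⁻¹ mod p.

495

Shared mask s = c₁^x mod p = 438^30 mod 761.
438^1 ≡ 438 (mod 761)
438^2 = (438^1)^2 ≡ 438^2 = 191844 ≡ 72 (mod 761)
438^4 = (438^2)^2 ≡ 72^2 = 5184 ≡ 618 (mod 761)
438^8 = (438^4)^2 ≡ 618^2 = 381924 ≡ 663 (mod 761)
438^16 = (438^8)^2 ≡ 663^2 = 439569 ≡ 472 (mod 761)
438^30 = 438^16 · 438^8 · 438^4 · 438^2 ≡ 472 · 663 · 618 · 72 ≡ 473 (mod 761).
So s = 473; s⁻¹ ≡ 362 (mod 761).
m = c₂ · s⁻¹ mod 761 = 508 · 362 mod 761 = 495.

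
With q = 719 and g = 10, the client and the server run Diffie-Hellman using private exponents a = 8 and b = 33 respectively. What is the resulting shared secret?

The client sends A = g^a mod q = 10^8 mod 719.
10^1 ≡ 10 (mod 719)
10^2 = (10^1)^2 ≡ 10^2 = 100 ≡ 100 (mod 719)
10^4 = (10^2)^2 ≡ 100^2 = 10000 ≡ 653 (mod 719)
10^8 = (10^4)^2 ≡ 653^2 = 426409 ≡ 42 (mod 719)
So A = 42. The server then computes K = A^b mod q = 42^33 mod 719.
42^1 ≡ 42 (mod 719)
42^2 = (42^1)^2 ≡ 42^2 = 1764 ≡ 326 (mod 719)
42^4 = (42^2)^2 ≡ 326^2 = 106276 ≡ 583 (mod 719)
42^8 = (42^4)^2 ≡ 583^2 = 339889 ≡ 521 (mod 719)
42^16 = (42^8)^2 ≡ 521^2 = 271441 ≡ 378 (mod 719)
42^32 = (42^16)^2 ≡ 378^2 = 142884 ≡ 522 (mod 719)
42^33 = 42^32 · 42^1 ≡ 522 · 42 ≡ 354 (mod 719).

354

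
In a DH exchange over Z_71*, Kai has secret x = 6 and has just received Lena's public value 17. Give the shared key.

54

Shared key K = 17^6 mod 71.
17^1 ≡ 17 (mod 71)
17^2 = (17^1)^2 ≡ 17^2 = 289 ≡ 5 (mod 71)
17^4 = (17^2)^2 ≡ 5^2 = 25 ≡ 25 (mod 71)
17^6 = 17^4 · 17^2 ≡ 25 · 5 ≡ 54 (mod 71).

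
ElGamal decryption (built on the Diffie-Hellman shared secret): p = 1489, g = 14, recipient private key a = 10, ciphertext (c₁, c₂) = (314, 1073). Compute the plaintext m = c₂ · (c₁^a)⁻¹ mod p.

428

Shared mask s = c₁^a mod p = 314^10 mod 1489.
314^1 ≡ 314 (mod 1489)
314^2 = (314^1)^2 ≡ 314^2 = 98596 ≡ 322 (mod 1489)
314^4 = (314^2)^2 ≡ 322^2 = 103684 ≡ 943 (mod 1489)
314^8 = (314^4)^2 ≡ 943^2 = 889249 ≡ 316 (mod 1489)
314^10 = 314^8 · 314^2 ≡ 316 · 322 ≡ 500 (mod 1489).
So s = 500; s⁻¹ ≡ 271 (mod 1489).
m = c₂ · s⁻¹ mod 1489 = 1073 · 271 mod 1489 = 428.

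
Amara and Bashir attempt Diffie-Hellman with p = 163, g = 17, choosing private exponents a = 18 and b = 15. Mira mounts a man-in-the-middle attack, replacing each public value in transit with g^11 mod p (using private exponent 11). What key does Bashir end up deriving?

23

Bashir receives Mira's public value M = 17^11 mod 163 instead of the honest one.
17^1 ≡ 17 (mod 163)
17^2 = (17^1)^2 ≡ 17^2 = 289 ≡ 126 (mod 163)
17^4 = (17^2)^2 ≡ 126^2 = 15876 ≡ 65 (mod 163)
17^8 = (17^4)^2 ≡ 65^2 = 4225 ≡ 150 (mod 163)
17^11 = 17^8 · 17^2 · 17^1 ≡ 150 · 126 · 17 ≡ 27 (mod 163).
So M = 27. Bashir computes K = M^15 mod 163.
27^1 ≡ 27 (mod 163)
27^2 = (27^1)^2 ≡ 27^2 = 729 ≡ 77 (mod 163)
27^4 = (27^2)^2 ≡ 77^2 = 5929 ≡ 61 (mod 163)
27^8 = (27^4)^2 ≡ 61^2 = 3721 ≡ 135 (mod 163)
27^15 = 27^8 · 27^4 · 27^2 · 27^1 ≡ 135 · 61 · 77 · 27 ≡ 23 (mod 163).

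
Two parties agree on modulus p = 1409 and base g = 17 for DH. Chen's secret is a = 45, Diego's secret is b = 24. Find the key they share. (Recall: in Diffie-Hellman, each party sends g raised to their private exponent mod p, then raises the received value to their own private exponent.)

Diego sends B = g^b mod p = 17^24 mod 1409.
17^1 ≡ 17 (mod 1409)
17^2 = (17^1)^2 ≡ 17^2 = 289 ≡ 289 (mod 1409)
17^4 = (17^2)^2 ≡ 289^2 = 83521 ≡ 390 (mod 1409)
17^8 = (17^4)^2 ≡ 390^2 = 152100 ≡ 1337 (mod 1409)
17^16 = (17^8)^2 ≡ 1337^2 = 1787569 ≡ 957 (mod 1409)
17^24 = 17^16 · 17^8 ≡ 957 · 1337 ≡ 137 (mod 1409).
So B = 137. Chen then computes K = B^a mod p = 137^45 mod 1409.
137^1 ≡ 137 (mod 1409)
137^2 = (137^1)^2 ≡ 137^2 = 18769 ≡ 452 (mod 1409)
137^4 = (137^2)^2 ≡ 452^2 = 204304 ≡ 1408 (mod 1409)
137^8 = (137^4)^2 ≡ 1408^2 = 1982464 ≡ 1 (mod 1409)
137^16 = (137^8)^2 ≡ 1^2 = 1 ≡ 1 (mod 1409)
137^32 = (137^16)^2 ≡ 1^2 = 1 ≡ 1 (mod 1409)
137^45 = 137^32 · 137^8 · 137^4 · 137^1 ≡ 1 · 1 · 1408 · 137 ≡ 1272 (mod 1409).

1272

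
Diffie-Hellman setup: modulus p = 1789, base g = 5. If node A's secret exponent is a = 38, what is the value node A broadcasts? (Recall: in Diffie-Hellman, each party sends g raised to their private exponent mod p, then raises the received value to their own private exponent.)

Public value = 5^38 mod 1789.
5^1 ≡ 5 (mod 1789)
5^2 = (5^1)^2 ≡ 5^2 = 25 ≡ 25 (mod 1789)
5^4 = (5^2)^2 ≡ 25^2 = 625 ≡ 625 (mod 1789)
5^8 = (5^4)^2 ≡ 625^2 = 390625 ≡ 623 (mod 1789)
5^16 = (5^8)^2 ≡ 623^2 = 388129 ≡ 1705 (mod 1789)
5^32 = (5^16)^2 ≡ 1705^2 = 2907025 ≡ 1689 (mod 1789)
5^38 = 5^32 · 5^4 · 5^2 ≡ 1689 · 625 · 25 ≡ 1086 (mod 1789).

1086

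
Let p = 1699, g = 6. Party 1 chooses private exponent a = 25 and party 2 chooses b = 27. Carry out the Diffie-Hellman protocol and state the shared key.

Party 1 sends A = g^a mod p = 6^25 mod 1699.
6^1 ≡ 6 (mod 1699)
6^2 = (6^1)^2 ≡ 6^2 = 36 ≡ 36 (mod 1699)
6^4 = (6^2)^2 ≡ 36^2 = 1296 ≡ 1296 (mod 1699)
6^8 = (6^4)^2 ≡ 1296^2 = 1679616 ≡ 1004 (mod 1699)
6^16 = (6^8)^2 ≡ 1004^2 = 1008016 ≡ 509 (mod 1699)
6^25 = 6^16 · 6^8 · 6^1 ≡ 509 · 1004 · 6 ≡ 1220 (mod 1699).
So A = 1220. Party 2 then computes K = A^b mod p = 1220^27 mod 1699.
1220^1 ≡ 1220 (mod 1699)
1220^2 = (1220^1)^2 ≡ 1220^2 = 1488400 ≡ 76 (mod 1699)
1220^4 = (1220^2)^2 ≡ 76^2 = 5776 ≡ 679 (mod 1699)
1220^8 = (1220^4)^2 ≡ 679^2 = 461041 ≡ 612 (mod 1699)
1220^16 = (1220^8)^2 ≡ 612^2 = 374544 ≡ 764 (mod 1699)
1220^27 = 1220^16 · 1220^8 · 1220^2 · 1220^1 ≡ 764 · 612 · 76 · 1220 ≡ 1078 (mod 1699).

1078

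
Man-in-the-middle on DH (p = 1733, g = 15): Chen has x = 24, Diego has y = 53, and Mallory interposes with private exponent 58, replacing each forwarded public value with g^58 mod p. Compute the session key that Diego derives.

Diego receives Mallory's public value M = 15^58 mod 1733 instead of the honest one.
15^1 ≡ 15 (mod 1733)
15^2 = (15^1)^2 ≡ 15^2 = 225 ≡ 225 (mod 1733)
15^4 = (15^2)^2 ≡ 225^2 = 50625 ≡ 368 (mod 1733)
15^8 = (15^4)^2 ≡ 368^2 = 135424 ≡ 250 (mod 1733)
15^16 = (15^8)^2 ≡ 250^2 = 62500 ≡ 112 (mod 1733)
15^32 = (15^16)^2 ≡ 112^2 = 12544 ≡ 413 (mod 1733)
15^58 = 15^32 · 15^16 · 15^8 · 15^2 ≡ 413 · 112 · 250 · 225 ≡ 1528 (mod 1733).
So M = 1528. Diego computes K = M^53 mod 1733.
1528^1 ≡ 1528 (mod 1733)
1528^2 = (1528^1)^2 ≡ 1528^2 = 2334784 ≡ 433 (mod 1733)
1528^4 = (1528^2)^2 ≡ 433^2 = 187489 ≡ 325 (mod 1733)
1528^8 = (1528^4)^2 ≡ 325^2 = 105625 ≡ 1645 (mod 1733)
1528^16 = (1528^8)^2 ≡ 1645^2 = 2706025 ≡ 812 (mod 1733)
1528^32 = (1528^16)^2 ≡ 812^2 = 659344 ≡ 804 (mod 1733)
1528^53 = 1528^32 · 1528^16 · 1528^4 · 1528^1 ≡ 804 · 812 · 325 · 1528 ≡ 576 (mod 1733).

576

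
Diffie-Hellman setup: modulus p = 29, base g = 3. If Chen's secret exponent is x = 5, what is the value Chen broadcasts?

Public value = 3^5 (mod 29).
3^1 ≡ 3 (mod 29)
3^2 = (3^1)^2 ≡ 3^2 = 9 ≡ 9 (mod 29)
3^4 = (3^2)^2 ≡ 9^2 = 81 ≡ 23 (mod 29)
3^5 = 3^4 · 3^1 ≡ 23 · 3 ≡ 11 (mod 29).

11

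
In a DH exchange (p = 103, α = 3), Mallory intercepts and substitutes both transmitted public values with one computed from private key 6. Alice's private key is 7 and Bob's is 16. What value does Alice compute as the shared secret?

72

Alice receives Mallory's public value M = 3^6 mod 103 instead of the honest one.
3^1 ≡ 3 (mod 103)
3^2 = (3^1)^2 ≡ 3^2 = 9 ≡ 9 (mod 103)
3^4 = (3^2)^2 ≡ 9^2 = 81 ≡ 81 (mod 103)
3^6 = 3^4 · 3^2 ≡ 81 · 9 ≡ 8 (mod 103).
So M = 8. Alice computes K = M^7 mod 103.
8^1 ≡ 8 (mod 103)
8^2 = (8^1)^2 ≡ 8^2 = 64 ≡ 64 (mod 103)
8^4 = (8^2)^2 ≡ 64^2 = 4096 ≡ 79 (mod 103)
8^7 = 8^4 · 8^2 · 8^1 ≡ 79 · 64 · 8 ≡ 72 (mod 103).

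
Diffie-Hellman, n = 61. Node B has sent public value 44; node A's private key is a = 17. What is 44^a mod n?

7

Shared key K = 44^17 mod 61.
44^1 ≡ 44 (mod 61)
44^2 = (44^1)^2 ≡ 44^2 = 1936 ≡ 45 (mod 61)
44^4 = (44^2)^2 ≡ 45^2 = 2025 ≡ 12 (mod 61)
44^8 = (44^4)^2 ≡ 12^2 = 144 ≡ 22 (mod 61)
44^16 = (44^8)^2 ≡ 22^2 = 484 ≡ 57 (mod 61)
44^17 = 44^16 · 44^1 ≡ 57 · 44 ≡ 7 (mod 61).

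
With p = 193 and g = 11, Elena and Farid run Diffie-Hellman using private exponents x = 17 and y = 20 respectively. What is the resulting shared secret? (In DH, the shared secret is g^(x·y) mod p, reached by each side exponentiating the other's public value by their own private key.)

Elena sends A = g^x mod p = 11^17 mod 193.
11^1 ≡ 11 (mod 193)
11^2 = (11^1)^2 ≡ 11^2 = 121 ≡ 121 (mod 193)
11^4 = (11^2)^2 ≡ 121^2 = 14641 ≡ 166 (mod 193)
11^8 = (11^4)^2 ≡ 166^2 = 27556 ≡ 150 (mod 193)
11^16 = (11^8)^2 ≡ 150^2 = 22500 ≡ 112 (mod 193)
11^17 = 11^16 · 11^1 ≡ 112 · 11 ≡ 74 (mod 193).
So A = 74. Farid then computes K = A^y mod p = 74^20 mod 193.
74^1 ≡ 74 (mod 193)
74^2 = (74^1)^2 ≡ 74^2 = 5476 ≡ 72 (mod 193)
74^4 = (74^2)^2 ≡ 72^2 = 5184 ≡ 166 (mod 193)
74^8 = (74^4)^2 ≡ 166^2 = 27556 ≡ 150 (mod 193)
74^16 = (74^8)^2 ≡ 150^2 = 22500 ≡ 112 (mod 193)
74^20 = 74^16 · 74^4 ≡ 112 · 166 ≡ 64 (mod 193).

64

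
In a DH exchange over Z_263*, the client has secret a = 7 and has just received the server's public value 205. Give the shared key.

17

Shared key K = 205^7 mod 263.
205^1 ≡ 205 (mod 263)
205^2 = (205^1)^2 ≡ 205^2 = 42025 ≡ 208 (mod 263)
205^4 = (205^2)^2 ≡ 208^2 = 43264 ≡ 132 (mod 263)
205^7 = 205^4 · 205^2 · 205^1 ≡ 132 · 208 · 205 ≡ 17 (mod 263).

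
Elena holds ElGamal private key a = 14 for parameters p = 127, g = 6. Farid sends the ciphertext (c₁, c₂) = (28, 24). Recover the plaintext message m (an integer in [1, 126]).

Shared mask s = c₁^a mod p = 28^14 mod 127.
28^1 ≡ 28 (mod 127)
28^2 = (28^1)^2 ≡ 28^2 = 784 ≡ 22 (mod 127)
28^4 = (28^2)^2 ≡ 22^2 = 484 ≡ 103 (mod 127)
28^8 = (28^4)^2 ≡ 103^2 = 10609 ≡ 68 (mod 127)
28^14 = 28^8 · 28^4 · 28^2 ≡ 68 · 103 · 22 ≡ 37 (mod 127).
So s = 37; s⁻¹ ≡ 103 (mod 127).
m = c₂ · s⁻¹ mod 127 = 24 · 103 mod 127 = 59.

59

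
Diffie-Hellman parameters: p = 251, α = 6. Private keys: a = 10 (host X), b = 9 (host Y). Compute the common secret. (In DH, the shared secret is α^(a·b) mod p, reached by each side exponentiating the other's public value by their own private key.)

51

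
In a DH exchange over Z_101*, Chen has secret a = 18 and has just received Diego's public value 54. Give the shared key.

71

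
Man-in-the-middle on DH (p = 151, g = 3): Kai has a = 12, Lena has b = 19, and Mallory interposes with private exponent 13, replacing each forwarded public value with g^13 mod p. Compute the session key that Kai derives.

125

Kai receives Mallory's public value M = 3^13 mod 151 instead of the honest one.
3^1 ≡ 3 (mod 151)
3^2 = (3^1)^2 ≡ 3^2 = 9 ≡ 9 (mod 151)
3^4 = (3^2)^2 ≡ 9^2 = 81 ≡ 81 (mod 151)
3^8 = (3^4)^2 ≡ 81^2 = 6561 ≡ 68 (mod 151)
3^13 = 3^8 · 3^4 · 3^1 ≡ 68 · 81 · 3 ≡ 65 (mod 151).
So M = 65. Kai computes K = M^12 mod 151.
65^1 ≡ 65 (mod 151)
65^2 = (65^1)^2 ≡ 65^2 = 4225 ≡ 148 (mod 151)
65^4 = (65^2)^2 ≡ 148^2 = 21904 ≡ 9 (mod 151)
65^8 = (65^4)^2 ≡ 9^2 = 81 ≡ 81 (mod 151)
65^12 = 65^8 · 65^4 ≡ 81 · 9 ≡ 125 (mod 151).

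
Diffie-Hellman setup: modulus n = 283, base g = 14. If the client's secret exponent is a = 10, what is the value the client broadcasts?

Public value = 14^10 mod 283.
14^1 ≡ 14 (mod 283)
14^2 = (14^1)^2 ≡ 14^2 = 196 ≡ 196 (mod 283)
14^4 = (14^2)^2 ≡ 196^2 = 38416 ≡ 211 (mod 283)
14^8 = (14^4)^2 ≡ 211^2 = 44521 ≡ 90 (mod 283)
14^10 = 14^8 · 14^2 ≡ 90 · 196 ≡ 94 (mod 283).

94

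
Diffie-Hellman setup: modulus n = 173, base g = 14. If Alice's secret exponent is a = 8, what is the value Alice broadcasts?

100

Public value = 14^8 (mod 173).
14^1 ≡ 14 (mod 173)
14^2 = (14^1)^2 ≡ 14^2 = 196 ≡ 23 (mod 173)
14^4 = (14^2)^2 ≡ 23^2 = 529 ≡ 10 (mod 173)
14^8 = (14^4)^2 ≡ 10^2 = 100 ≡ 100 (mod 173)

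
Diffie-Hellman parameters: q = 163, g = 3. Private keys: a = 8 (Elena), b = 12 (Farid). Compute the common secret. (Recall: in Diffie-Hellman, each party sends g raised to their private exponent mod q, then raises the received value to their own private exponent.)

146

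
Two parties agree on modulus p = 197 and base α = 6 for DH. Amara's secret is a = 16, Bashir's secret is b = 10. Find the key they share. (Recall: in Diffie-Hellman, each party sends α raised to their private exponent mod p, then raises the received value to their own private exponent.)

164

Amara sends A = α^a mod p = 6^16 mod 197.
6^1 ≡ 6 (mod 197)
6^2 = (6^1)^2 ≡ 6^2 = 36 ≡ 36 (mod 197)
6^4 = (6^2)^2 ≡ 36^2 = 1296 ≡ 114 (mod 197)
6^8 = (6^4)^2 ≡ 114^2 = 12996 ≡ 191 (mod 197)
6^16 = (6^8)^2 ≡ 191^2 = 36481 ≡ 36 (mod 197)
So A = 36. Bashir then computes K = A^b mod p = 36^10 mod 197.
36^1 ≡ 36 (mod 197)
36^2 = (36^1)^2 ≡ 36^2 = 1296 ≡ 114 (mod 197)
36^4 = (36^2)^2 ≡ 114^2 = 12996 ≡ 191 (mod 197)
36^8 = (36^4)^2 ≡ 191^2 = 36481 ≡ 36 (mod 197)
36^10 = 36^8 · 36^2 ≡ 36 · 114 ≡ 164 (mod 197).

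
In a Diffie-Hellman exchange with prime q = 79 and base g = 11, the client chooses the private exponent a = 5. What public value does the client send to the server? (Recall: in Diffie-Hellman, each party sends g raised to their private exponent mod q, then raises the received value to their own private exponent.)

Public value = 11^5 mod 79.
11^1 ≡ 11 (mod 79)
11^2 = (11^1)^2 ≡ 11^2 = 121 ≡ 42 (mod 79)
11^4 = (11^2)^2 ≡ 42^2 = 1764 ≡ 26 (mod 79)
11^5 = 11^4 · 11^1 ≡ 26 · 11 ≡ 49 (mod 79).

49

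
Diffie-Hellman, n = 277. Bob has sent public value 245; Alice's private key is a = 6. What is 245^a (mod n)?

76

Shared key K = 245^6 mod 277.
245^1 ≡ 245 (mod 277)
245^2 = (245^1)^2 ≡ 245^2 = 60025 ≡ 193 (mod 277)
245^4 = (245^2)^2 ≡ 193^2 = 37249 ≡ 131 (mod 277)
245^6 = 245^4 · 245^2 ≡ 131 · 193 ≡ 76 (mod 277).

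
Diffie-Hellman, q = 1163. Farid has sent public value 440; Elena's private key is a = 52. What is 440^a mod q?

299

Shared key K = 440^52 mod 1163.
440^1 ≡ 440 (mod 1163)
440^2 = (440^1)^2 ≡ 440^2 = 193600 ≡ 542 (mod 1163)
440^4 = (440^2)^2 ≡ 542^2 = 293764 ≡ 688 (mod 1163)
440^8 = (440^4)^2 ≡ 688^2 = 473344 ≡ 3 (mod 1163)
440^16 = (440^8)^2 ≡ 3^2 = 9 ≡ 9 (mod 1163)
440^32 = (440^16)^2 ≡ 9^2 = 81 ≡ 81 (mod 1163)
440^52 = 440^32 · 440^16 · 440^4 ≡ 81 · 9 · 688 ≡ 299 (mod 1163).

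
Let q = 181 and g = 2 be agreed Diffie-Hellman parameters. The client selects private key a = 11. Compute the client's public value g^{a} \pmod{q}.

57

Public value = 2^{11} \pmod{181}.
2^1 ≡ 2 (mod 181)
2^2 = (2^1)^2 ≡ 2^2 = 4 ≡ 4 (mod 181)
2^4 = (2^2)^2 ≡ 4^2 = 16 ≡ 16 (mod 181)
2^8 = (2^4)^2 ≡ 16^2 = 256 ≡ 75 (mod 181)
2^11 = 2^8 · 2^2 · 2^1 ≡ 75 · 4 · 2 ≡ 57 (mod 181).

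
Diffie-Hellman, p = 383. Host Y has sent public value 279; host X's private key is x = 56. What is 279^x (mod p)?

137

Shared key K = 279^56 mod 383.
279^1 ≡ 279 (mod 383)
279^2 = (279^1)^2 ≡ 279^2 = 77841 ≡ 92 (mod 383)
279^4 = (279^2)^2 ≡ 92^2 = 8464 ≡ 38 (mod 383)
279^8 = (279^4)^2 ≡ 38^2 = 1444 ≡ 295 (mod 383)
279^16 = (279^8)^2 ≡ 295^2 = 87025 ≡ 84 (mod 383)
279^32 = (279^16)^2 ≡ 84^2 = 7056 ≡ 162 (mod 383)
279^56 = 279^32 · 279^16 · 279^8 ≡ 162 · 84 · 295 ≡ 137 (mod 383).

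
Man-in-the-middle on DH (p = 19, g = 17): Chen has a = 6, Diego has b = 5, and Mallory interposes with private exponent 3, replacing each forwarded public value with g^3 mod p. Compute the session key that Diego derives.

Diego receives Mallory's public value M = 17^3 mod 19 instead of the honest one.
17^1 ≡ 17 (mod 19)
17^2 = (17^1)^2 ≡ 17^2 = 289 ≡ 4 (mod 19)
17^3 = 17^2 · 17^1 ≡ 4 · 17 ≡ 11 (mod 19).
So M = 11. Diego computes K = M^5 mod 19.
11^1 ≡ 11 (mod 19)
11^2 = (11^1)^2 ≡ 11^2 = 121 ≡ 7 (mod 19)
11^4 = (11^2)^2 ≡ 7^2 = 49 ≡ 11 (mod 19)
11^5 = 11^4 · 11^1 ≡ 11 · 11 ≡ 7 (mod 19).

7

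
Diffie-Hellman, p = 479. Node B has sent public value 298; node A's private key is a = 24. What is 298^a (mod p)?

180

Shared key K = 298^24 mod 479.
298^1 ≡ 298 (mod 479)
298^2 = (298^1)^2 ≡ 298^2 = 88804 ≡ 189 (mod 479)
298^4 = (298^2)^2 ≡ 189^2 = 35721 ≡ 275 (mod 479)
298^8 = (298^4)^2 ≡ 275^2 = 75625 ≡ 422 (mod 479)
298^16 = (298^8)^2 ≡ 422^2 = 178084 ≡ 375 (mod 479)
298^24 = 298^16 · 298^8 ≡ 375 · 422 ≡ 180 (mod 479).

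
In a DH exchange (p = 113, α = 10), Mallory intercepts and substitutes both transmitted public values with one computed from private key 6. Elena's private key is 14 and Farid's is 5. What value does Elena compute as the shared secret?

Elena receives Mallory's public value M = 10^6 mod 113 instead of the honest one.
10^1 ≡ 10 (mod 113)
10^2 = (10^1)^2 ≡ 10^2 = 100 ≡ 100 (mod 113)
10^4 = (10^2)^2 ≡ 100^2 = 10000 ≡ 56 (mod 113)
10^6 = 10^4 · 10^2 ≡ 56 · 100 ≡ 63 (mod 113).
So M = 63. Elena computes K = M^14 mod 113.
63^1 ≡ 63 (mod 113)
63^2 = (63^1)^2 ≡ 63^2 = 3969 ≡ 14 (mod 113)
63^4 = (63^2)^2 ≡ 14^2 = 196 ≡ 83 (mod 113)
63^8 = (63^4)^2 ≡ 83^2 = 6889 ≡ 109 (mod 113)
63^14 = 63^8 · 63^4 · 63^2 ≡ 109 · 83 · 14 ≡ 98 (mod 113).

98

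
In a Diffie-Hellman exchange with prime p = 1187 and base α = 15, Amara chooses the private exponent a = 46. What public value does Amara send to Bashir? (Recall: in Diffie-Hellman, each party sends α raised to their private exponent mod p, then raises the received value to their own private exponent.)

766

Public value = 15^46 mod 1187.
15^1 ≡ 15 (mod 1187)
15^2 = (15^1)^2 ≡ 15^2 = 225 ≡ 225 (mod 1187)
15^4 = (15^2)^2 ≡ 225^2 = 50625 ≡ 771 (mod 1187)
15^8 = (15^4)^2 ≡ 771^2 = 594441 ≡ 941 (mod 1187)
15^16 = (15^8)^2 ≡ 941^2 = 885481 ≡ 1166 (mod 1187)
15^32 = (15^16)^2 ≡ 1166^2 = 1359556 ≡ 441 (mod 1187)
15^46 = 15^32 · 15^8 · 15^4 · 15^2 ≡ 441 · 941 · 771 · 225 ≡ 766 (mod 1187).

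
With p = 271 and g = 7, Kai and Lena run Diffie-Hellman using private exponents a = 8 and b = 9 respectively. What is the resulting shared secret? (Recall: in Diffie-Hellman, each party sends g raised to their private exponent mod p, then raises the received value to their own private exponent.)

9

Lena sends B = g^b mod p = 7^9 mod 271.
7^1 ≡ 7 (mod 271)
7^2 = (7^1)^2 ≡ 7^2 = 49 ≡ 49 (mod 271)
7^4 = (7^2)^2 ≡ 49^2 = 2401 ≡ 233 (mod 271)
7^8 = (7^4)^2 ≡ 233^2 = 54289 ≡ 89 (mod 271)
7^9 = 7^8 · 7^1 ≡ 89 · 7 ≡ 81 (mod 271).
So B = 81. Kai then computes K = B^a mod p = 81^8 mod 271.
81^1 ≡ 81 (mod 271)
81^2 = (81^1)^2 ≡ 81^2 = 6561 ≡ 57 (mod 271)
81^4 = (81^2)^2 ≡ 57^2 = 3249 ≡ 268 (mod 271)
81^8 = (81^4)^2 ≡ 268^2 = 71824 ≡ 9 (mod 271)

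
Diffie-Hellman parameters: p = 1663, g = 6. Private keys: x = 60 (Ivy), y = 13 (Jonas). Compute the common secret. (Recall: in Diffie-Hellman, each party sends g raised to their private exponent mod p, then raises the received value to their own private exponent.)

1230

Ivy sends A = g^x mod p = 6^60 mod 1663.
6^1 ≡ 6 (mod 1663)
6^2 = (6^1)^2 ≡ 6^2 = 36 ≡ 36 (mod 1663)
6^4 = (6^2)^2 ≡ 36^2 = 1296 ≡ 1296 (mod 1663)
6^8 = (6^4)^2 ≡ 1296^2 = 1679616 ≡ 1649 (mod 1663)
6^16 = (6^8)^2 ≡ 1649^2 = 2719201 ≡ 196 (mod 1663)
6^32 = (6^16)^2 ≡ 196^2 = 38416 ≡ 167 (mod 1663)
6^60 = 6^32 · 6^16 · 6^8 · 6^4 ≡ 167 · 196 · 1649 · 1296 ≡ 1152 (mod 1663).
So A = 1152. Jonas then computes K = A^y mod p = 1152^13 mod 1663.
1152^1 ≡ 1152 (mod 1663)
1152^2 = (1152^1)^2 ≡ 1152^2 = 1327104 ≡ 30 (mod 1663)
1152^4 = (1152^2)^2 ≡ 30^2 = 900 ≡ 900 (mod 1663)
1152^8 = (1152^4)^2 ≡ 900^2 = 810000 ≡ 119 (mod 1663)
1152^13 = 1152^8 · 1152^4 · 1152^1 ≡ 119 · 900 · 1152 ≡ 1230 (mod 1663).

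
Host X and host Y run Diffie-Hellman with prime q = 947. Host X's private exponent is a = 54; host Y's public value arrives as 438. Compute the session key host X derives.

542

Shared key K = 438^54 mod 947.
438^1 ≡ 438 (mod 947)
438^2 = (438^1)^2 ≡ 438^2 = 191844 ≡ 550 (mod 947)
438^4 = (438^2)^2 ≡ 550^2 = 302500 ≡ 407 (mod 947)
438^8 = (438^4)^2 ≡ 407^2 = 165649 ≡ 871 (mod 947)
438^16 = (438^8)^2 ≡ 871^2 = 758641 ≡ 94 (mod 947)
438^32 = (438^16)^2 ≡ 94^2 = 8836 ≡ 313 (mod 947)
438^54 = 438^32 · 438^16 · 438^4 · 438^2 ≡ 313 · 94 · 407 · 550 ≡ 542 (mod 947).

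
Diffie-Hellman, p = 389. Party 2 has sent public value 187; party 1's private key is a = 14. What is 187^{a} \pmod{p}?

Shared key K = 187^14 mod 389.
187^1 ≡ 187 (mod 389)
187^2 = (187^1)^2 ≡ 187^2 = 34969 ≡ 348 (mod 389)
187^4 = (187^2)^2 ≡ 348^2 = 121104 ≡ 125 (mod 389)
187^8 = (187^4)^2 ≡ 125^2 = 15625 ≡ 65 (mod 389)
187^14 = 187^8 · 187^4 · 187^2 ≡ 65 · 125 · 348 ≡ 248 (mod 389).

248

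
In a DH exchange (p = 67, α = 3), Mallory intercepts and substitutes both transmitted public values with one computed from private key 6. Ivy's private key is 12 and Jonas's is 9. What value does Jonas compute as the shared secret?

Jonas receives Mallory's public value M = 3^6 mod 67 instead of the honest one.
3^1 ≡ 3 (mod 67)
3^2 = (3^1)^2 ≡ 3^2 = 9 ≡ 9 (mod 67)
3^4 = (3^2)^2 ≡ 9^2 = 81 ≡ 14 (mod 67)
3^6 = 3^4 · 3^2 ≡ 14 · 9 ≡ 59 (mod 67).
So M = 59. Jonas computes K = M^9 mod 67.
59^1 ≡ 59 (mod 67)
59^2 = (59^1)^2 ≡ 59^2 = 3481 ≡ 64 (mod 67)
59^4 = (59^2)^2 ≡ 64^2 = 4096 ≡ 9 (mod 67)
59^8 = (59^4)^2 ≡ 9^2 = 81 ≡ 14 (mod 67)
59^9 = 59^8 · 59^1 ≡ 14 · 59 ≡ 22 (mod 67).

22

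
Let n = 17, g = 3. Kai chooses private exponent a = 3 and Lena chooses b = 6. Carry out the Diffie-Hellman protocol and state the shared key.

Kai sends A = g^a mod n = 3^3 mod 17.
3^1 ≡ 3 (mod 17)
3^2 = (3^1)^2 ≡ 3^2 = 9 ≡ 9 (mod 17)
3^3 = 3^2 · 3^1 ≡ 9 · 3 ≡ 10 (mod 17).
So A = 10. Lena then computes K = A^b mod n = 10^6 mod 17.
10^1 ≡ 10 (mod 17)
10^2 = (10^1)^2 ≡ 10^2 = 100 ≡ 15 (mod 17)
10^4 = (10^2)^2 ≡ 15^2 = 225 ≡ 4 (mod 17)
10^6 = 10^4 · 10^2 ≡ 4 · 15 ≡ 9 (mod 17).

9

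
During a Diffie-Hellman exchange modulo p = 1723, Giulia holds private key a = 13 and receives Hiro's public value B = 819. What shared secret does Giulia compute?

598

Shared key K = 819^13 mod 1723.
819^1 ≡ 819 (mod 1723)
819^2 = (819^1)^2 ≡ 819^2 = 670761 ≡ 514 (mod 1723)
819^4 = (819^2)^2 ≡ 514^2 = 264196 ≡ 577 (mod 1723)
819^8 = (819^4)^2 ≡ 577^2 = 332929 ≡ 390 (mod 1723)
819^13 = 819^8 · 819^4 · 819^1 ≡ 390 · 577 · 819 ≡ 598 (mod 1723).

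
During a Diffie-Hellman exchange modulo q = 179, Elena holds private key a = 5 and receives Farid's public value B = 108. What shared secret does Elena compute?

Shared key K = 108^5 mod 179.
108^1 ≡ 108 (mod 179)
108^2 = (108^1)^2 ≡ 108^2 = 11664 ≡ 29 (mod 179)
108^4 = (108^2)^2 ≡ 29^2 = 841 ≡ 125 (mod 179)
108^5 = 108^4 · 108^1 ≡ 125 · 108 ≡ 75 (mod 179).

75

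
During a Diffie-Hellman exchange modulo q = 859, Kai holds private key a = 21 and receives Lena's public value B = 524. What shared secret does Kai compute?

Shared key K = 524^21 mod 859.
524^1 ≡ 524 (mod 859)
524^2 = (524^1)^2 ≡ 524^2 = 274576 ≡ 555 (mod 859)
524^4 = (524^2)^2 ≡ 555^2 = 308025 ≡ 503 (mod 859)
524^8 = (524^4)^2 ≡ 503^2 = 253009 ≡ 463 (mod 859)
524^16 = (524^8)^2 ≡ 463^2 = 214369 ≡ 478 (mod 859)
524^21 = 524^16 · 524^4 · 524^1 ≡ 478 · 503 · 524 ≡ 463 (mod 859).

463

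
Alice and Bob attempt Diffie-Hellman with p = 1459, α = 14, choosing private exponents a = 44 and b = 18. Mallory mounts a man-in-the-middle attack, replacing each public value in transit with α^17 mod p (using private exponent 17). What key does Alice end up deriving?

1156

Alice receives Mallory's public value M = 14^17 mod 1459 instead of the honest one.
14^1 ≡ 14 (mod 1459)
14^2 = (14^1)^2 ≡ 14^2 = 196 ≡ 196 (mod 1459)
14^4 = (14^2)^2 ≡ 196^2 = 38416 ≡ 482 (mod 1459)
14^8 = (14^4)^2 ≡ 482^2 = 232324 ≡ 343 (mod 1459)
14^16 = (14^8)^2 ≡ 343^2 = 117649 ≡ 929 (mod 1459)
14^17 = 14^16 · 14^1 ≡ 929 · 14 ≡ 1334 (mod 1459).
So M = 1334. Alice computes K = M^44 mod 1459.
1334^1 ≡ 1334 (mod 1459)
1334^2 = (1334^1)^2 ≡ 1334^2 = 1779556 ≡ 1035 (mod 1459)
1334^4 = (1334^2)^2 ≡ 1035^2 = 1071225 ≡ 319 (mod 1459)
1334^8 = (1334^4)^2 ≡ 319^2 = 101761 ≡ 1090 (mod 1459)
1334^16 = (1334^8)^2 ≡ 1090^2 = 1188100 ≡ 474 (mod 1459)
1334^32 = (1334^16)^2 ≡ 474^2 = 224676 ≡ 1449 (mod 1459)
1334^44 = 1334^32 · 1334^8 · 1334^4 ≡ 1449 · 1090 · 319 ≡ 1156 (mod 1459).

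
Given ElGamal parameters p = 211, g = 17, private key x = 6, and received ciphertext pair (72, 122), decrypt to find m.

Shared mask s = c₁^x mod p = 72^6 mod 211.
72^1 ≡ 72 (mod 211)
72^2 = (72^1)^2 ≡ 72^2 = 5184 ≡ 120 (mod 211)
72^4 = (72^2)^2 ≡ 120^2 = 14400 ≡ 52 (mod 211)
72^6 = 72^4 · 72^2 ≡ 52 · 120 ≡ 121 (mod 211).
So s = 121; s⁻¹ ≡ 143 (mod 211).
m = c₂ · s⁻¹ mod 211 = 122 · 143 mod 211 = 144.

144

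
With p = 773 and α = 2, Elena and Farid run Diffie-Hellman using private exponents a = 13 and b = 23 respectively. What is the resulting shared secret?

235

Farid sends B = α^b mod p = 2^23 mod 773.
2^1 ≡ 2 (mod 773)
2^2 = (2^1)^2 ≡ 2^2 = 4 ≡ 4 (mod 773)
2^4 = (2^2)^2 ≡ 4^2 = 16 ≡ 16 (mod 773)
2^8 = (2^4)^2 ≡ 16^2 = 256 ≡ 256 (mod 773)
2^16 = (2^8)^2 ≡ 256^2 = 65536 ≡ 604 (mod 773)
2^23 = 2^16 · 2^4 · 2^2 · 2^1 ≡ 604 · 16 · 4 · 2 ≡ 12 (mod 773).
So B = 12. Elena then computes K = B^a mod p = 12^13 mod 773.
12^1 ≡ 12 (mod 773)
12^2 = (12^1)^2 ≡ 12^2 = 144 ≡ 144 (mod 773)
12^4 = (12^2)^2 ≡ 144^2 = 20736 ≡ 638 (mod 773)
12^8 = (12^4)^2 ≡ 638^2 = 407044 ≡ 446 (mod 773)
12^13 = 12^8 · 12^4 · 12^1 ≡ 446 · 638 · 12 ≡ 235 (mod 773).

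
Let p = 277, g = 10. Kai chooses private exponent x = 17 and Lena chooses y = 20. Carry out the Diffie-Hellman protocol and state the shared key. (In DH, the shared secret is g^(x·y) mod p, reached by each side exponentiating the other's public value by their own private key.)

185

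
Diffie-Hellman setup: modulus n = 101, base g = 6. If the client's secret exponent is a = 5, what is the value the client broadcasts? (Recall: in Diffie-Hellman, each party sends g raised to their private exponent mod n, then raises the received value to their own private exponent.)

100

Public value = 6^5 mod 101.
6^1 ≡ 6 (mod 101)
6^2 = (6^1)^2 ≡ 6^2 = 36 ≡ 36 (mod 101)
6^4 = (6^2)^2 ≡ 36^2 = 1296 ≡ 84 (mod 101)
6^5 = 6^4 · 6^1 ≡ 84 · 6 ≡ 100 (mod 101).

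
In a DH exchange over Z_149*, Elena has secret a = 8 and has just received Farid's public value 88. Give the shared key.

Shared key K = 88^8 mod 149.
88^1 ≡ 88 (mod 149)
88^2 = (88^1)^2 ≡ 88^2 = 7744 ≡ 145 (mod 149)
88^4 = (88^2)^2 ≡ 145^2 = 21025 ≡ 16 (mod 149)
88^8 = (88^4)^2 ≡ 16^2 = 256 ≡ 107 (mod 149)

107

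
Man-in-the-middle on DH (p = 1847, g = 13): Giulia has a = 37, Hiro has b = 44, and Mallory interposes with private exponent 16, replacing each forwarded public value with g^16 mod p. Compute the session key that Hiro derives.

Hiro receives Mallory's public value M = 13^16 mod 1847 instead of the honest one.
13^1 ≡ 13 (mod 1847)
13^2 = (13^1)^2 ≡ 13^2 = 169 ≡ 169 (mod 1847)
13^4 = (13^2)^2 ≡ 169^2 = 28561 ≡ 856 (mod 1847)
13^8 = (13^4)^2 ≡ 856^2 = 732736 ≡ 1324 (mod 1847)
13^16 = (13^8)^2 ≡ 1324^2 = 1752976 ≡ 173 (mod 1847)
So M = 173. Hiro computes K = M^44 mod 1847.
173^1 ≡ 173 (mod 1847)
173^2 = (173^1)^2 ≡ 173^2 = 29929 ≡ 377 (mod 1847)
173^4 = (173^2)^2 ≡ 377^2 = 142129 ≡ 1757 (mod 1847)
173^8 = (173^4)^2 ≡ 1757^2 = 3087049 ≡ 712 (mod 1847)
173^16 = (173^8)^2 ≡ 712^2 = 506944 ≡ 866 (mod 1847)
173^32 = (173^16)^2 ≡ 866^2 = 749956 ≡ 74 (mod 1847)
173^44 = 173^32 · 173^8 · 173^4 ≡ 74 · 712 · 1757 ≡ 1176 (mod 1847).

1176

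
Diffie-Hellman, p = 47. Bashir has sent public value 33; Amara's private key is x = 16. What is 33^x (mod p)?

2

Shared key K = 33^16 mod 47.
33^1 ≡ 33 (mod 47)
33^2 = (33^1)^2 ≡ 33^2 = 1089 ≡ 8 (mod 47)
33^4 = (33^2)^2 ≡ 8^2 = 64 ≡ 17 (mod 47)
33^8 = (33^4)^2 ≡ 17^2 = 289 ≡ 7 (mod 47)
33^16 = (33^8)^2 ≡ 7^2 = 49 ≡ 2 (mod 47)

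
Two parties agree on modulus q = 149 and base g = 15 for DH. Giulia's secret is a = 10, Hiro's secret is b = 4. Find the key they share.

Hiro sends B = g^b mod q = 15^4 mod 149.
15^1 ≡ 15 (mod 149)
15^2 = (15^1)^2 ≡ 15^2 = 225 ≡ 76 (mod 149)
15^4 = (15^2)^2 ≡ 76^2 = 5776 ≡ 114 (mod 149)
So B = 114. Giulia then computes K = B^a mod q = 114^10 mod 149.
114^1 ≡ 114 (mod 149)
114^2 = (114^1)^2 ≡ 114^2 = 12996 ≡ 33 (mod 149)
114^4 = (114^2)^2 ≡ 33^2 = 1089 ≡ 46 (mod 149)
114^8 = (114^4)^2 ≡ 46^2 = 2116 ≡ 30 (mod 149)
114^10 = 114^8 · 114^2 ≡ 30 · 33 ≡ 96 (mod 149).

96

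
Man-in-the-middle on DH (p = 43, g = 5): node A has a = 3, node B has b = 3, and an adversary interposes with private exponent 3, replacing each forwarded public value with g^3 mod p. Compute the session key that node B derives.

22

Node B receives an adversary's public value M = 5^3 mod 43 instead of the honest one.
5^1 ≡ 5 (mod 43)
5^2 = (5^1)^2 ≡ 5^2 = 25 ≡ 25 (mod 43)
5^3 = 5^2 · 5^1 ≡ 25 · 5 ≡ 39 (mod 43).
So M = 39. Node B computes K = M^3 mod 43.
39^1 ≡ 39 (mod 43)
39^2 = (39^1)^2 ≡ 39^2 = 1521 ≡ 16 (mod 43)
39^3 = 39^2 · 39^1 ≡ 16 · 39 ≡ 22 (mod 43).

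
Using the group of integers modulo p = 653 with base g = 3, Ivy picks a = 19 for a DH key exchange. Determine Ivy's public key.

Public value = 3^19 (mod 653).
3^1 ≡ 3 (mod 653)
3^2 = (3^1)^2 ≡ 3^2 = 9 ≡ 9 (mod 653)
3^4 = (3^2)^2 ≡ 9^2 = 81 ≡ 81 (mod 653)
3^8 = (3^4)^2 ≡ 81^2 = 6561 ≡ 31 (mod 653)
3^16 = (3^8)^2 ≡ 31^2 = 961 ≡ 308 (mod 653)
3^19 = 3^16 · 3^2 · 3^1 ≡ 308 · 9 · 3 ≡ 480 (mod 653).

480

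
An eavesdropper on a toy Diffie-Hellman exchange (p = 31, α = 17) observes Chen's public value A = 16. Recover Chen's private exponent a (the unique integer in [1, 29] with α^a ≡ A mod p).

Try successive powers of 17 modulo 31:
17^1 ≡ 17
17^2 ≡ 10
17^3 ≡ 15
17^4 ≡ 7
17^5 ≡ 26
17^6 ≡ 8
17^7 ≡ 12
17^8 ≡ 18
17^9 ≡ 27
17^10 ≡ 25
17^11 ≡ 22
17^12 ≡ 2
17^13 ≡ 3
17^14 ≡ 20
17^15 ≡ 30
17^16 ≡ 14
17^17 ≡ 21
17^18 ≡ 16
Found: a = 18.

18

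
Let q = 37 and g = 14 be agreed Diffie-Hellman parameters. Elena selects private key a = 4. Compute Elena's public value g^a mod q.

10

Public value = 14^4 mod 37.
14^1 ≡ 14 (mod 37)
14^2 = (14^1)^2 ≡ 14^2 = 196 ≡ 11 (mod 37)
14^4 = (14^2)^2 ≡ 11^2 = 121 ≡ 10 (mod 37)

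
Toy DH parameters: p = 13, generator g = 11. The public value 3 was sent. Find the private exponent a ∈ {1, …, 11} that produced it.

Try successive powers of 11 modulo 13:
11^1 ≡ 11
11^2 ≡ 4
11^3 ≡ 5
11^4 ≡ 3
Found: a = 4.

4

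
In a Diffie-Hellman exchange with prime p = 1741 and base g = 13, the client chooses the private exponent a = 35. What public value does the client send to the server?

984

Public value = 13^35 (mod 1741).
13^1 ≡ 13 (mod 1741)
13^2 = (13^1)^2 ≡ 13^2 = 169 ≡ 169 (mod 1741)
13^4 = (13^2)^2 ≡ 169^2 = 28561 ≡ 705 (mod 1741)
13^8 = (13^4)^2 ≡ 705^2 = 497025 ≡ 840 (mod 1741)
13^16 = (13^8)^2 ≡ 840^2 = 705600 ≡ 495 (mod 1741)
13^32 = (13^16)^2 ≡ 495^2 = 245025 ≡ 1285 (mod 1741)
13^35 = 13^32 · 13^2 · 13^1 ≡ 1285 · 169 · 13 ≡ 984 (mod 1741).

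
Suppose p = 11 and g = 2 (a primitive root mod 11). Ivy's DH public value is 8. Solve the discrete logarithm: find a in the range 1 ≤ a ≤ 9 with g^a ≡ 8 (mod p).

Try successive powers of 2 modulo 11:
2^1 ≡ 2
2^2 ≡ 4
2^3 ≡ 8
Found: a = 3.

3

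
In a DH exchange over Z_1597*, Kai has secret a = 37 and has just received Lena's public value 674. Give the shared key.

1047

Shared key K = 674^37 mod 1597.
674^1 ≡ 674 (mod 1597)
674^2 = (674^1)^2 ≡ 674^2 = 454276 ≡ 728 (mod 1597)
674^4 = (674^2)^2 ≡ 728^2 = 529984 ≡ 1377 (mod 1597)
674^8 = (674^4)^2 ≡ 1377^2 = 1896129 ≡ 490 (mod 1597)
674^16 = (674^8)^2 ≡ 490^2 = 240100 ≡ 550 (mod 1597)
674^32 = (674^16)^2 ≡ 550^2 = 302500 ≡ 667 (mod 1597)
674^37 = 674^32 · 674^4 · 674^1 ≡ 667 · 1377 · 674 ≡ 1047 (mod 1597).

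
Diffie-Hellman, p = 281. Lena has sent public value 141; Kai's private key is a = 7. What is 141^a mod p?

Shared key K = 141^7 mod 281.
141^1 ≡ 141 (mod 281)
141^2 = (141^1)^2 ≡ 141^2 = 19881 ≡ 211 (mod 281)
141^4 = (141^2)^2 ≡ 211^2 = 44521 ≡ 123 (mod 281)
141^7 = 141^4 · 141^2 · 141^1 ≡ 123 · 211 · 141 ≡ 191 (mod 281).

191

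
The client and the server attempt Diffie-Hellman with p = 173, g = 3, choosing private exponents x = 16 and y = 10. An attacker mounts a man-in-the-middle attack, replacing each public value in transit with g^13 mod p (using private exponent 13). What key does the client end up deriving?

85

The client receives an attacker's public value M = 3^13 mod 173 instead of the honest one.
3^1 ≡ 3 (mod 173)
3^2 = (3^1)^2 ≡ 3^2 = 9 ≡ 9 (mod 173)
3^4 = (3^2)^2 ≡ 9^2 = 81 ≡ 81 (mod 173)
3^8 = (3^4)^2 ≡ 81^2 = 6561 ≡ 160 (mod 173)
3^13 = 3^8 · 3^4 · 3^1 ≡ 160 · 81 · 3 ≡ 128 (mod 173).
So M = 128. The client computes K = M^16 mod 173.
128^1 ≡ 128 (mod 173)
128^2 = (128^1)^2 ≡ 128^2 = 16384 ≡ 122 (mod 173)
128^4 = (128^2)^2 ≡ 122^2 = 14884 ≡ 6 (mod 173)
128^8 = (128^4)^2 ≡ 6^2 = 36 ≡ 36 (mod 173)
128^16 = (128^8)^2 ≡ 36^2 = 1296 ≡ 85 (mod 173)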